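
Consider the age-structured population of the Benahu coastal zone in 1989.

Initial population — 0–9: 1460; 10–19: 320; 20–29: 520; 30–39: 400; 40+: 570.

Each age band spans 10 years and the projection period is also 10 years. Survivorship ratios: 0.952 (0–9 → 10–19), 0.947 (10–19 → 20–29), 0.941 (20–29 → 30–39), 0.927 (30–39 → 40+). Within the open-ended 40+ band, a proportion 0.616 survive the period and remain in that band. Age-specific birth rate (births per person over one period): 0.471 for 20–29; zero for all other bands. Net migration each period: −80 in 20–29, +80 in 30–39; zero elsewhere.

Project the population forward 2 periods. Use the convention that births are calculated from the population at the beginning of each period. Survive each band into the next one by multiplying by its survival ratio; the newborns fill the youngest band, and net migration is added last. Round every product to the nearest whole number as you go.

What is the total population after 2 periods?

Call the bands 1 to 5, youngest first.
— Period 1 —
Births: 520 * 0.471 = 245
Band 2: 1460 * 0.952 = 1390
Band 3: 320 * 0.947 = 303
Band 4: 520 * 0.941 = 489
Band 5: 400 * 0.927 + 570 * 0.616 = 371 + 351 = 722
Net migration: Band 3 − 80 → 223; Band 4 + 80 → 569
Giving 245 / 1390 / 223 / 569 / 722.
— Period 2 —
Births: 223 * 0.471 = 105
Band 2: 245 * 0.952 = 233
Band 3: 1390 * 0.947 = 1316
Band 4: 223 * 0.941 = 210
Band 5: 569 * 0.927 + 722 * 0.616 = 527 + 445 = 972
Net migration: Band 3 − 80 → 1236; Band 4 + 80 → 290
Giving 105 / 233 / 1236 / 290 / 972.
Total after period 2: 105 + 233 + 1236 + 290 + 972 = 2836

2836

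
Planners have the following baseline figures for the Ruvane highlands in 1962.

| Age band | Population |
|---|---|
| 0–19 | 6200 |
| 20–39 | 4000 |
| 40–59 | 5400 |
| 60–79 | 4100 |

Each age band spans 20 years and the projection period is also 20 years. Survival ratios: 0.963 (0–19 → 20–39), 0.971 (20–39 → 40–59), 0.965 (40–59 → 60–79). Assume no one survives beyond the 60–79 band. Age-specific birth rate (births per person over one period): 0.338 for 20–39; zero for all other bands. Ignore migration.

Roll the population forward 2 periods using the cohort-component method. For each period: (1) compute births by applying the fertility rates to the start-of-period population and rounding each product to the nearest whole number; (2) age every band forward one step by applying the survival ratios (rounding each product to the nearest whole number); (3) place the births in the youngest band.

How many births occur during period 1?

1352

Let band 1 be 0–19 through band 4 = 60–79.
Period 1:
Births: 4000 × 0.338 = 1352
Band 2: 6200 × 0.963 = 5971
Band 3: 4000 × 0.971 = 3884
Band 4: 5400 × 0.965 = 5211
Population now: 0–19=1352, 20–39=5971, 40–59=3884, 60–79=5211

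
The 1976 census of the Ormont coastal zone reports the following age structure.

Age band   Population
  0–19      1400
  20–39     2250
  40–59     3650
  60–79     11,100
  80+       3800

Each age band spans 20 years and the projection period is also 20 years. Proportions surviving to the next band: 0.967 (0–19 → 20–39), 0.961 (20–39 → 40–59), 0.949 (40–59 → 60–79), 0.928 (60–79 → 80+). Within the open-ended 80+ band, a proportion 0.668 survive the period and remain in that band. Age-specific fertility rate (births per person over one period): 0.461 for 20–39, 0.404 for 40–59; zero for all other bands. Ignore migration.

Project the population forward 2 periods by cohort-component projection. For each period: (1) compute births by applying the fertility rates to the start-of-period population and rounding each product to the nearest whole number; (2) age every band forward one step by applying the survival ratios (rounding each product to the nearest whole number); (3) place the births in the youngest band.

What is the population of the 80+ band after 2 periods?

Let band 1 be 0–19 through band 5 = 80+.
— Period 1 —
Births: 2250 × 0.461 = 1037, 3650 × 0.404 = 1475 → total 2512
Band 2: 1400 × 0.967 = 1354
Band 3: 2250 × 0.961 = 2162
Band 4: 3650 × 0.949 = 3464
Band 5: 11100 × 0.928 + 3800 × 0.668 = 10301 + 2538 = 12839
Population now: 0–19=2512, 20–39=1354, 40–59=2162, 60–79=3464, 80+=12839
— Period 2 —
Births: 1354 × 0.461 = 624, 2162 × 0.404 = 873 → total 1497
Band 2: 2512 × 0.967 = 2429
Band 3: 1354 × 0.961 = 1301
Band 4: 2162 × 0.949 = 2052
Band 5: 3464 × 0.928 + 12839 × 0.668 = 3215 + 8576 = 11791
Population now: 0–19=1497, 20–39=2429, 40–59=1301, 60–79=2052, 80+=11791

11791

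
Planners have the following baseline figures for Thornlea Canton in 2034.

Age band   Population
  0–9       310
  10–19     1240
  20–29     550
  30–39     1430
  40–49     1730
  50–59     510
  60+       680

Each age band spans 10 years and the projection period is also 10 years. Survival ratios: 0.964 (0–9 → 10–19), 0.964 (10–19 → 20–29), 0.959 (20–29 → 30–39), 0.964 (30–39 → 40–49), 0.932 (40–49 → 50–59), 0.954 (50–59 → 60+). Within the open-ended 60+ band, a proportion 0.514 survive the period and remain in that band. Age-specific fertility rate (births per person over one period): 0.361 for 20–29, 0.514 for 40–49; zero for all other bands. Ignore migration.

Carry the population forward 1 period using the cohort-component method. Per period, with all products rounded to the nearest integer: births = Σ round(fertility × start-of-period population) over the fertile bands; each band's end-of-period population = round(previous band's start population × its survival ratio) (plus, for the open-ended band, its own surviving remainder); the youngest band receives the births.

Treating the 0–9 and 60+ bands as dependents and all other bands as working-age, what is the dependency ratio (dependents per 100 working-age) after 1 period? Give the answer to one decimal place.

(Groups numbered youngest = 1 to oldest = 7.)
— Period 1 —
Births: 550 × 0.361 = 199, 1730 × 0.514 = 889 ⇒ total 1088
Group 2: 310 × 0.964 = 299
Group 3: 1240 × 0.964 = 1195
Group 4: 550 × 0.959 = 527
Group 5: 1430 × 0.964 = 1379
Group 6: 1730 × 0.932 = 1612
Group 7: 510 × 0.954 + 680 × 0.514 = 487 + 350 = 837
Population now: 0–9=1088, 10–19=299, 20–29=1195, 30–39=527, 40–49=1379, 50–59=1612, 60+=837
Dependents (band 0–9 + band 60+) = 1088 + 837 = 1925; working-age = 5012; ratio = 1925/5012 × 100 = 38.4

38.4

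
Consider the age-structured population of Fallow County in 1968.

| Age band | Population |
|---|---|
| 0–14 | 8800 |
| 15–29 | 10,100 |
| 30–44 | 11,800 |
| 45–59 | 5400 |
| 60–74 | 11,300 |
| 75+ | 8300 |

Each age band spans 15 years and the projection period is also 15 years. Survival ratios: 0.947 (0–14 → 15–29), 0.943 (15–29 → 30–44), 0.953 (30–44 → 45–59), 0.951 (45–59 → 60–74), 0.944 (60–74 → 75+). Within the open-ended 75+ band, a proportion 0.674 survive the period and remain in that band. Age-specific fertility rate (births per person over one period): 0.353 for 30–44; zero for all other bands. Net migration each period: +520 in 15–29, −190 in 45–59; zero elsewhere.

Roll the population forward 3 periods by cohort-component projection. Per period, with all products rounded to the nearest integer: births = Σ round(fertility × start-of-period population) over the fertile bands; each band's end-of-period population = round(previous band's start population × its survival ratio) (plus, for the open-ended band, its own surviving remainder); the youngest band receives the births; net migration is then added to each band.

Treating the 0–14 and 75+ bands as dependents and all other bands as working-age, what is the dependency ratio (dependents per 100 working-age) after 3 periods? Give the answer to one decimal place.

97.5

— Period 1 —
Births: 11800 × 0.353 = 4165
15–29: 8800 × 0.947 = 8334
30–44: 10100 × 0.943 = 9524
45–59: 11800 × 0.953 = 11245
60–74: 5400 × 0.951 = 5135
75+: 11300 × 0.944 + 8300 × 0.674 = 10667 + 5594 = 16261
Net migration: 15–29 + 520 → 8854; 45–59 − 190 → 11055
→ [4165, 8854, 9524, 11055, 5135, 16261]
— Period 2 —
Births: 9524 × 0.353 = 3362
15–29: 4165 × 0.947 = 3944
30–44: 8854 × 0.943 = 8349
45–59: 9524 × 0.953 = 9076
60–74: 11055 × 0.951 = 10513
75+: 5135 × 0.944 + 16261 × 0.674 = 4847 + 10960 = 15807
Net migration: 15–29 + 520 → 4464; 45–59 − 190 → 8886
→ [3362, 4464, 8349, 8886, 10513, 15807]
— Period 3 —
Births: 8349 × 0.353 = 2947
15–29: 3362 × 0.947 = 3184
30–44: 4464 × 0.943 = 4210
45–59: 8349 × 0.953 = 7957
60–74: 8886 × 0.951 = 8451
75+: 10513 × 0.944 + 15807 × 0.674 = 9924 + 10654 = 20578
Net migration: 15–29 + 520 → 3704; 45–59 − 190 → 7767
→ [2947, 3704, 4210, 7767, 8451, 20578]
Dependents (band 0–14 + band 75+) = 2947 + 20578 = 23525; working-age = 24132; ratio = 23525/24132 × 100 = 97.5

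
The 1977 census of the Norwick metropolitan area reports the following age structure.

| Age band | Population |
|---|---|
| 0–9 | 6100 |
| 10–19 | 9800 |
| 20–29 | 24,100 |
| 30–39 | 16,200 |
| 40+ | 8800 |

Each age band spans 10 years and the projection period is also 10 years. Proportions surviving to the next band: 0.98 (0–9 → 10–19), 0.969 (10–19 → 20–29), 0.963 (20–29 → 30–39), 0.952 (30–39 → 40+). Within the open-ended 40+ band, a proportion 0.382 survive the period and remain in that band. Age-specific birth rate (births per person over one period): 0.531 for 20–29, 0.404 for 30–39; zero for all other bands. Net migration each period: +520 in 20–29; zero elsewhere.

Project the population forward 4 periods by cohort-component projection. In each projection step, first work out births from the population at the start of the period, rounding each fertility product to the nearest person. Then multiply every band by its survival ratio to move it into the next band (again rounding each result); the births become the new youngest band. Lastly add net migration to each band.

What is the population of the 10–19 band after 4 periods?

7104

— Period 1 —
Births: 24100 × 0.531 = 12797, 16200 × 0.404 = 6545 → total 19342
10–19: 6100 × 0.98 = 5978
20–29: 9800 × 0.969 = 9496
30–39: 24100 × 0.963 = 23208
40+: 16200 × 0.952 + 8800 × 0.382 = 15422 + 3362 = 18784
Net migration: 20–29 + 520 → 10016
End of period: [19342, 5978, 10016, 23208, 18784]
— Period 2 —
Births: 10016 × 0.531 = 5318, 23208 × 0.404 = 9376 → total 14694
10–19: 19342 × 0.98 = 18955
20–29: 5978 × 0.969 = 5793
30–39: 10016 × 0.963 = 9645
40+: 23208 × 0.952 + 18784 × 0.382 = 22094 + 7175 = 29269
Net migration: 20–29 + 520 → 6313
End of period: [14694, 18955, 6313, 9645, 29269]
— Period 3 —
Births: 6313 × 0.531 = 3352, 9645 × 0.404 = 3897 → total 7249
10–19: 14694 × 0.98 = 14400
20–29: 18955 × 0.969 = 18367
30–39: 6313 × 0.963 = 6079
40+: 9645 × 0.952 + 29269 × 0.382 = 9182 + 11181 = 20363
Net migration: 20–29 + 520 → 18887
End of period: [7249, 14400, 18887, 6079, 20363]
— Period 4 —
Births: 18887 × 0.531 = 10029, 6079 × 0.404 = 2456 → total 12485
10–19: 7249 × 0.98 = 7104
20–29: 14400 × 0.969 = 13954
30–39: 18887 × 0.963 = 18188
40+: 6079 × 0.952 + 20363 × 0.382 = 5787 + 7779 = 13566
Net migration: 20–29 + 520 → 14474
End of period: [12485, 7104, 14474, 18188, 13566]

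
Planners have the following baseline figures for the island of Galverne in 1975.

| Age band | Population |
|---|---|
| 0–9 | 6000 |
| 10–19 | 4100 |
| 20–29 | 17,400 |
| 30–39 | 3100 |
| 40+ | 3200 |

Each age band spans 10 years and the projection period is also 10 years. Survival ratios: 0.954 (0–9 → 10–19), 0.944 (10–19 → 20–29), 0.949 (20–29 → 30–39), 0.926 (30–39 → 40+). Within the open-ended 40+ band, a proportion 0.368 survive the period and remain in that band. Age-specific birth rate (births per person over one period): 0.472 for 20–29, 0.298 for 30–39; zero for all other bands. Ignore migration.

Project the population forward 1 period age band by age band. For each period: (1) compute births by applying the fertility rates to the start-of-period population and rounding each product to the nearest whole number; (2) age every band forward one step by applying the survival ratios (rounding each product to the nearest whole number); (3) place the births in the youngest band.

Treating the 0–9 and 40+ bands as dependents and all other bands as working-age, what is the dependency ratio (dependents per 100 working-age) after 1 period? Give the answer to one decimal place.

50.5

(Groups numbered youngest = 1 to oldest = 5.)
After projecting period 1:
Births: 17400 × 0.472 = 8213 ; 3100 × 0.298 = 924 — total 9137
Group 2: 6000 × 0.954 = 5724
Group 3: 4100 × 0.944 = 3870
Group 4: 17400 × 0.949 = 16513
Group 5: 3100 × 0.926 + 3200 × 0.368 = 2871 + 1178 = 4049
Giving 9137 / 5724 / 3870 / 16513 / 4049.
Dependents (band 0–9 + band 40+) = 9137 + 4049 = 13186; working-age = 26107; ratio = 13186/26107 × 100 = 50.5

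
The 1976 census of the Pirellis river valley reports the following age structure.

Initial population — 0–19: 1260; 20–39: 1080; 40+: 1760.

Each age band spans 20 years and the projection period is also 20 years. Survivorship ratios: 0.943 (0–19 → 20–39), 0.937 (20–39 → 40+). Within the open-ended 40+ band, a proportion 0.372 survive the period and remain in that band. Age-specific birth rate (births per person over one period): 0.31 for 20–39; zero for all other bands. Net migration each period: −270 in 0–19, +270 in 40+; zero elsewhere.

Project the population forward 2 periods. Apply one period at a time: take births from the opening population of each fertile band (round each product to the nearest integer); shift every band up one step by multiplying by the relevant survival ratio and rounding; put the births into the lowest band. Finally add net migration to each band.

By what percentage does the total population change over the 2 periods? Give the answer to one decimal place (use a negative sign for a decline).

-44.8

(Bands numbered youngest = 1 to oldest = 3.)
Period 1.
Births: 1080 * 0.31 = 335
Band 2: 1260 * 0.943 = 1188
Band 3: 1080 * 0.937 + 1760 * 0.372 = 1012 + 655 = 1667
Net migration: Band 1 − 270 → 65; Band 3 + 270 → 1937
Population now: 0–19=65, 20–39=1188, 40+=1937
Period 2.
Births: 1188 * 0.31 = 368
Band 2: 65 * 0.943 = 61
Band 3: 1188 * 0.937 + 1937 * 0.372 = 1113 + 721 = 1834
Net migration: Band 1 − 270 → 98; Band 3 + 270 → 2104
Population now: 0–19=98, 20–39=61, 40+=2104
Total: 4100 → 2263; change = -1837; percentage change = -44.8%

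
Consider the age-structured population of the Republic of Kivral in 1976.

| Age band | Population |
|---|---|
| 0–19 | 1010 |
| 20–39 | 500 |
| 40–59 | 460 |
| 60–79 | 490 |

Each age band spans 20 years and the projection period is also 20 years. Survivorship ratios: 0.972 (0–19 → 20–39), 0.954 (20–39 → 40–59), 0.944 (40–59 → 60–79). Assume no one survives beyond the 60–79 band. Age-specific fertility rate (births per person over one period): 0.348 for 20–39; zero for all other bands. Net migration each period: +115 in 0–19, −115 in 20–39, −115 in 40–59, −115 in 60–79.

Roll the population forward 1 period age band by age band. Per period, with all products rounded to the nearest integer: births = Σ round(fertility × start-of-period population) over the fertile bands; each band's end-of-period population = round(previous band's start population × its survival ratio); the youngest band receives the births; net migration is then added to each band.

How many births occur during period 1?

174

Period 1.
Births: 500 × 0.348 = 174
20–39: 1010 × 0.972 = 982
40–59: 500 × 0.954 = 477
60–79: 460 × 0.944 = 434
Net migration: 0–19 + 115 → 289; 20–39 − 115 → 867; 40–59 − 115 → 362; 60–79 − 115 → 319
Population now: 0–19=289, 20–39=867, 40–59=362, 60–79=319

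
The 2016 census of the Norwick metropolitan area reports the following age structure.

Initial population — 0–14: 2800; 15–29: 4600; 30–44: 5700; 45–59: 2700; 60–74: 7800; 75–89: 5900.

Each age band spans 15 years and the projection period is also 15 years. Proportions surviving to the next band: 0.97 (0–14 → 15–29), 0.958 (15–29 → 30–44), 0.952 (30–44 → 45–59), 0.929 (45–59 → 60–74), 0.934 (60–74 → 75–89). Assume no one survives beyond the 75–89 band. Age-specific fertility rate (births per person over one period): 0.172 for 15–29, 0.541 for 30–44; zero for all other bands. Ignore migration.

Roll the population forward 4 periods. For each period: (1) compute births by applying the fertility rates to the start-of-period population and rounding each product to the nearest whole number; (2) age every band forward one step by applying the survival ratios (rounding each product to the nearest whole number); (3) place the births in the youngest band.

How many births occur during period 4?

Call the groups 1 to 6, youngest first.
After projecting period 1:
Births: 4600 × 0.172 = 791 ; 5700 × 0.541 = 3084 — total 3875
Group 2: 2800 × 0.97 = 2716
Group 3: 4600 × 0.958 = 4407
Group 4: 5700 × 0.952 = 5426
Group 5: 2700 × 0.929 = 2508
Group 6: 7800 × 0.934 = 7285
→ [3875, 2716, 4407, 5426, 2508, 7285]
After projecting period 2:
Births: 2716 × 0.172 = 467 ; 4407 × 0.541 = 2384 — total 2851
Group 2: 3875 × 0.97 = 3759
Group 3: 2716 × 0.958 = 2602
Group 4: 4407 × 0.952 = 4195
Group 5: 5426 × 0.929 = 5041
Group 6: 2508 × 0.934 = 2342
→ [2851, 3759, 2602, 4195, 5041, 2342]
After projecting period 3:
Births: 3759 × 0.172 = 647 ; 2602 × 0.541 = 1408 — total 2055
Group 2: 2851 × 0.97 = 2765
Group 3: 3759 × 0.958 = 3601
Group 4: 2602 × 0.952 = 2477
Group 5: 4195 × 0.929 = 3897
Group 6: 5041 × 0.934 = 4708
→ [2055, 2765, 3601, 2477, 3897, 4708]
After projecting period 4:
Births: 2765 × 0.172 = 476 ; 3601 × 0.541 = 1948 — total 2424
Group 2: 2055 × 0.97 = 1993
Group 3: 2765 × 0.958 = 2649
Group 4: 3601 × 0.952 = 3428
Group 5: 2477 × 0.929 = 2301
Group 6: 3897 × 0.934 = 3640
→ [2424, 1993, 2649, 3428, 2301, 3640]

2424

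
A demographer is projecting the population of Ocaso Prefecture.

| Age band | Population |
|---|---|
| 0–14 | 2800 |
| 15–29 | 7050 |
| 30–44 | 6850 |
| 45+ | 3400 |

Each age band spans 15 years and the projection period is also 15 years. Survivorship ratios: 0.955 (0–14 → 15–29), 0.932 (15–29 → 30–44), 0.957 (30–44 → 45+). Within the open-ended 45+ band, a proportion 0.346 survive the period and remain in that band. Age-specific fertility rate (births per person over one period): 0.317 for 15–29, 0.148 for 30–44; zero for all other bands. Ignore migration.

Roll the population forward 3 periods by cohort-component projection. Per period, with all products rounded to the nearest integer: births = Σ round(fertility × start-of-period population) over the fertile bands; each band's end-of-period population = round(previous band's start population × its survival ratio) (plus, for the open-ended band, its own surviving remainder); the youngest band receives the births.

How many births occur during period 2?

After projecting period 1:
Births: 7050 × 0.317 = 2235, 6850 × 0.148 = 1014 ⇒ total 3249
15–29: 2800 × 0.955 = 2674
30–44: 7050 × 0.932 = 6571
45+: 6850 × 0.957 + 3400 × 0.346 = 6555 + 1176 = 7731
→ [3249, 2674, 6571, 7731]
After projecting period 2:
Births: 2674 × 0.317 = 848, 6571 × 0.148 = 973 ⇒ total 1821
15–29: 3249 × 0.955 = 3103
30–44: 2674 × 0.932 = 2492
45+: 6571 × 0.957 + 7731 × 0.346 = 6288 + 2675 = 8963
→ [1821, 3103, 2492, 8963]

1821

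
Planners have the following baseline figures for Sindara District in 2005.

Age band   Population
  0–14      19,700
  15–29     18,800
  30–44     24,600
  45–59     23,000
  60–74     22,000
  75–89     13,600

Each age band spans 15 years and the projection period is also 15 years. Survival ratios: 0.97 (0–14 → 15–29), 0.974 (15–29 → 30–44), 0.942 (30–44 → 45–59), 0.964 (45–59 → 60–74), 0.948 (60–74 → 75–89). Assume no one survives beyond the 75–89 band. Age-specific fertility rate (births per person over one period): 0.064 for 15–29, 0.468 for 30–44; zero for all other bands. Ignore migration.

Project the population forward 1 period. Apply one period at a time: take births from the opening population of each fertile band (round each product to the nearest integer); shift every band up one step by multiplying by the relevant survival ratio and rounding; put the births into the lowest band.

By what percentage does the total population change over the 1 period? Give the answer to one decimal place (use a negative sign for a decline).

[period 1]
Births: 18800 × 0.064 = 1203  |  24600 × 0.468 = 11513 — total 12716
15–29: 19700 × 0.97 = 19109
30–44: 18800 × 0.974 = 18311
45–59: 24600 × 0.942 = 23173
60–74: 23000 × 0.964 = 22172
75–89: 22000 × 0.948 = 20856
→ [12716, 19109, 18311, 23173, 22172, 20856]
Total: 121700 → 116337; change = -5363; percentage change = -4.4%

-4.4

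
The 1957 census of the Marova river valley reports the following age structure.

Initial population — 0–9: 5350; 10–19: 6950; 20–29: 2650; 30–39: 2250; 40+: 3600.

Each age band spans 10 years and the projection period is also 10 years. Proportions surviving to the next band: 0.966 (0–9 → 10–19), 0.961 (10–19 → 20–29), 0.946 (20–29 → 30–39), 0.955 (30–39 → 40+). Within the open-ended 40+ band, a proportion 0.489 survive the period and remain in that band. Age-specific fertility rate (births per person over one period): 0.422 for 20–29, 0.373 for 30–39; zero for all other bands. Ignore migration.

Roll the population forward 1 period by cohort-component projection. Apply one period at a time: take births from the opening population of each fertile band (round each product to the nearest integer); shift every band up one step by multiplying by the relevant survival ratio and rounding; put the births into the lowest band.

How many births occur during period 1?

— Period 1 —
Births: 2650 × 0.422 = 1118  |  2250 × 0.373 = 839 — total 1957
10–19: 5350 × 0.966 = 5168
20–29: 6950 × 0.961 = 6679
30–39: 2650 × 0.946 = 2507
40+: 2250 × 0.955 + 3600 × 0.489 = 2149 + 1760 = 3909
→ [1957, 5168, 6679, 2507, 3909]

1957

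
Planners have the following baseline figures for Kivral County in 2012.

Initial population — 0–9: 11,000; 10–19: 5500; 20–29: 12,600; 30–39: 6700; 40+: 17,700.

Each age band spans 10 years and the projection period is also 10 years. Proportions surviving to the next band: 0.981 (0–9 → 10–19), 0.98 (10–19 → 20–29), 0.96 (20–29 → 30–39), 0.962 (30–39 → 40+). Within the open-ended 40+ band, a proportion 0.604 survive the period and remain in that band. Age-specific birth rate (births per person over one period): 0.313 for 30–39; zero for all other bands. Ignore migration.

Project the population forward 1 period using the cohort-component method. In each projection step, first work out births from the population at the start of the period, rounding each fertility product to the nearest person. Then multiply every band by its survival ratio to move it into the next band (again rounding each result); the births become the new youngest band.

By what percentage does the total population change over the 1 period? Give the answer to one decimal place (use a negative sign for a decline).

Call the groups 1 to 5, youngest first.
After projecting period 1:
Births: 6700 × 0.313 = 2097
Group 2: 11000 × 0.981 = 10791
Group 3: 5500 × 0.98 = 5390
Group 4: 12600 × 0.96 = 12096
Group 5: 6700 × 0.962 + 17700 × 0.604 = 6445 + 10691 = 17136
Giving 2097 / 10791 / 5390 / 12096 / 17136.
Total: 53500 → 47510; change = -5990; percentage change = -11.2%

-11.2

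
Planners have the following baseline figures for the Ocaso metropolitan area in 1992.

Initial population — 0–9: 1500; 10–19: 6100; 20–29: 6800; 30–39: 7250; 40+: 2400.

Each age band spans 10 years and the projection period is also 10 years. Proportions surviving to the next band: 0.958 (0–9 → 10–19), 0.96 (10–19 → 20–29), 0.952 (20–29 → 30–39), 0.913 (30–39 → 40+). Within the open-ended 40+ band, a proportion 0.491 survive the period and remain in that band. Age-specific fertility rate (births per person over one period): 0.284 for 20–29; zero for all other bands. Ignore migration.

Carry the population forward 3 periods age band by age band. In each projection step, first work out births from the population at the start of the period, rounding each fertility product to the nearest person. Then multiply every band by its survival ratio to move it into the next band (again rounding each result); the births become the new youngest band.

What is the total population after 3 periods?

14947

(Bands numbered youngest = 1 to oldest = 5.)
Period 1.
Births: 6800 × 0.284 = 1931
Band 2: 1500 × 0.958 = 1437
Band 3: 6100 × 0.96 = 5856
Band 4: 6800 × 0.952 = 6474
Band 5: 7250 × 0.913 + 2400 × 0.491 = 6619 + 1178 = 7797
→ [1931, 1437, 5856, 6474, 7797]
Period 2.
Births: 5856 × 0.284 = 1663
Band 2: 1931 × 0.958 = 1850
Band 3: 1437 × 0.96 = 1380
Band 4: 5856 × 0.952 = 5575
Band 5: 6474 × 0.913 + 7797 × 0.491 = 5911 + 3828 = 9739
→ [1663, 1850, 1380, 5575, 9739]
Period 3.
Births: 1380 × 0.284 = 392
Band 2: 1663 × 0.958 = 1593
Band 3: 1850 × 0.96 = 1776
Band 4: 1380 × 0.952 = 1314
Band 5: 5575 × 0.913 + 9739 × 0.491 = 5090 + 4782 = 9872
→ [392, 1593, 1776, 1314, 9872]
Total after period 3: 392 + 1593 + 1776 + 1314 + 9872 = 14947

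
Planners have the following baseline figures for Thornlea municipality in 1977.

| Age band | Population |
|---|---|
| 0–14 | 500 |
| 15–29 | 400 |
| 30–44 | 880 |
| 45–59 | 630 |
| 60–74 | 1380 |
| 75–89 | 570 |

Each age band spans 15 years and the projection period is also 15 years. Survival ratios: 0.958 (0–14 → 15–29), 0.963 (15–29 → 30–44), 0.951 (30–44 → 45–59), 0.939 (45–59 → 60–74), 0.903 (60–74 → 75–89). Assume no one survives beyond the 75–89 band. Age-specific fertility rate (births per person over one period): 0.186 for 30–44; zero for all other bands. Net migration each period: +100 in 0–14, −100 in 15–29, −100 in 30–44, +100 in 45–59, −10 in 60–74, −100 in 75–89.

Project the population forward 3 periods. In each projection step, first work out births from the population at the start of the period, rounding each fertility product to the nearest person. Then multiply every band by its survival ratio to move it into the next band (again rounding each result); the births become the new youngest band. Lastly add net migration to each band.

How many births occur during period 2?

53

— Period 1 —
Births: 880 * 0.186 = 164
15–29: 500 * 0.958 = 479
30–44: 400 * 0.963 = 385
45–59: 880 * 0.951 = 837
60–74: 630 * 0.939 = 592
75–89: 1380 * 0.903 = 1246
Net migration: 0–14 + 100 → 264; 15–29 − 100 → 379; 30–44 − 100 → 285; 45–59 + 100 → 937; 60–74 − 10 → 582; 75–89 − 100 → 1146
Population now: 0–14=264, 15–29=379, 30–44=285, 45–59=937, 60–74=582, 75–89=1146
— Period 2 —
Births: 285 * 0.186 = 53
15–29: 264 * 0.958 = 253
30–44: 379 * 0.963 = 365
45–59: 285 * 0.951 = 271
60–74: 937 * 0.939 = 880
75–89: 582 * 0.903 = 526
Net migration: 0–14 + 100 → 153; 15–29 − 100 → 153; 30–44 − 100 → 265; 45–59 + 100 → 371; 60–74 − 10 → 870; 75–89 − 100 → 426
Population now: 0–14=153, 15–29=153, 30–44=265, 45–59=371, 60–74=870, 75–89=426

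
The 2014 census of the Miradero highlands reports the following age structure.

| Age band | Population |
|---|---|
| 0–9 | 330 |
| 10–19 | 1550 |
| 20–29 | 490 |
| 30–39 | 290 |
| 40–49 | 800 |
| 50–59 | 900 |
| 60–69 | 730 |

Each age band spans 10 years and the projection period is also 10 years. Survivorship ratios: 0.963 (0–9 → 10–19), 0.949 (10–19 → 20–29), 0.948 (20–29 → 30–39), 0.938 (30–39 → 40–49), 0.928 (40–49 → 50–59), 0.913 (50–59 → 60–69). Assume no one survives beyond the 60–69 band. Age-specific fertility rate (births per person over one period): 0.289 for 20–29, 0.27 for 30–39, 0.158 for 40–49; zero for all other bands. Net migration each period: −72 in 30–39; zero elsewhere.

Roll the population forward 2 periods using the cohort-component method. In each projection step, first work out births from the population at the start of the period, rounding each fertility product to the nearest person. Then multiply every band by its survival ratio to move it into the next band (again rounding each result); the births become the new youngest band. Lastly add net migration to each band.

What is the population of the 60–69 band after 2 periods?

After projecting period 1:
Births: 490 * 0.289 = 142  |  290 * 0.27 = 78  |  800 * 0.158 = 126 ⇒ total 346
10–19: 330 * 0.963 = 318
20–29: 1550 * 0.949 = 1471
30–39: 490 * 0.948 = 465
40–49: 290 * 0.938 = 272
50–59: 800 * 0.928 = 742
60–69: 900 * 0.913 = 822
Net migration: 30–39 − 72 → 393
End of period: [346, 318, 1471, 393, 272, 742, 822]
After projecting period 2:
Births: 1471 * 0.289 = 425  |  393 * 0.27 = 106  |  272 * 0.158 = 43 ⇒ total 574
10–19: 346 * 0.963 = 333
20–29: 318 * 0.949 = 302
30–39: 1471 * 0.948 = 1395
40–49: 393 * 0.938 = 369
50–59: 272 * 0.928 = 252
60–69: 742 * 0.913 = 677
Net migration: 30–39 − 72 → 1323
End of period: [574, 333, 302, 1323, 369, 252, 677]

677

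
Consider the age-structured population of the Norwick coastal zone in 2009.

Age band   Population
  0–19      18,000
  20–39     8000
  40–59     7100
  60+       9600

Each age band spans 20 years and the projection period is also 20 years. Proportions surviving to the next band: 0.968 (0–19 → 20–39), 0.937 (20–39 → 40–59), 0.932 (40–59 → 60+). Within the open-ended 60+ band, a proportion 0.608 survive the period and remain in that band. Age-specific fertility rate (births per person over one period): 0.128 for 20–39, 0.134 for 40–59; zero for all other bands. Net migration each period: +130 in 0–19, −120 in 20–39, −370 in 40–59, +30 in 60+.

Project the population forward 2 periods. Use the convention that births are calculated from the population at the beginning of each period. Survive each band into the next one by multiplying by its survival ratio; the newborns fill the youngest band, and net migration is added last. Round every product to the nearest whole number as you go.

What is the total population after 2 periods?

35323

Call the bands 1 to 4, youngest first.
Period 1.
Births: 8000 × 0.128 = 1024  |  7100 × 0.134 = 951 → total 1975
Band 2: 18000 × 0.968 = 17424
Band 3: 8000 × 0.937 = 7496
Band 4: 7100 × 0.932 + 9600 × 0.608 = 6617 + 5837 = 12454
Net migration: Band 1 + 130 → 2105; Band 2 − 120 → 17304; Band 3 − 370 → 7126; Band 4 + 30 → 12484
→ [2105, 17304, 7126, 12484]
Period 2.
Births: 17304 × 0.128 = 2215  |  7126 × 0.134 = 955 → total 3170
Band 2: 2105 × 0.968 = 2038
Band 3: 17304 × 0.937 = 16214
Band 4: 7126 × 0.932 + 12484 × 0.608 = 6641 + 7590 = 14231
Net migration: Band 1 + 130 → 3300; Band 2 − 120 → 1918; Band 3 − 370 → 15844; Band 4 + 30 → 14261
→ [3300, 1918, 15844, 14261]
Total after period 2: 3300 + 1918 + 15844 + 14261 = 35323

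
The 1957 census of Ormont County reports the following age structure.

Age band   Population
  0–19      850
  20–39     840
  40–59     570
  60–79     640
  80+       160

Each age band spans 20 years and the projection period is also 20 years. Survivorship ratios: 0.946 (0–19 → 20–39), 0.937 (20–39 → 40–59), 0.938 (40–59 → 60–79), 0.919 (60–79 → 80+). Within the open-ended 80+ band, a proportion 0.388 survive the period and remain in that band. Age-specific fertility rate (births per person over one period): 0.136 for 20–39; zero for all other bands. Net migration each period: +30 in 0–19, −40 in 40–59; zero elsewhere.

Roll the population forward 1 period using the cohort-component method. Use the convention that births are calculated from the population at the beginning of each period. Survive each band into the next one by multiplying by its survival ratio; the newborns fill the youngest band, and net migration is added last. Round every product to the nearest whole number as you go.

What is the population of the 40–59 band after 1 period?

747

Let group 1 be 0–19 through group 5 = 80+.
Period 1:
Births: 840 × 0.136 = 114
Group 2: 850 × 0.946 = 804
Group 3: 840 × 0.937 = 787
Group 4: 570 × 0.938 = 535
Group 5: 640 × 0.919 + 160 × 0.388 = 588 + 62 = 650
Net migration: Group 1 + 30 → 144; Group 3 − 40 → 747
Giving 144 / 804 / 747 / 535 / 650.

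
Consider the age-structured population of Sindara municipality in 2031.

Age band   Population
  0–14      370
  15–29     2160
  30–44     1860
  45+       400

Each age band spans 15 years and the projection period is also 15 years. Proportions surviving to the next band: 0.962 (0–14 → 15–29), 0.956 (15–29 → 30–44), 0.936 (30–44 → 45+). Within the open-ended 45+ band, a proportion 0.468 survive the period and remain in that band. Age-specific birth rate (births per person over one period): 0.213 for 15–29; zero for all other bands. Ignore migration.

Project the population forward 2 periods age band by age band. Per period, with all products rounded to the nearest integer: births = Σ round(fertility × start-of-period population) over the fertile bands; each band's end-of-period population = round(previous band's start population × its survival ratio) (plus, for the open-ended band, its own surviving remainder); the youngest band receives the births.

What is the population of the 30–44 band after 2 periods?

Period 1.
Births: 2160 × 0.213 = 460
15–29: 370 × 0.962 = 356
30–44: 2160 × 0.956 = 2065
45+: 1860 × 0.936 + 400 × 0.468 = 1741 + 187 = 1928
Population now: 0–14=460, 15–29=356, 30–44=2065, 45+=1928
Period 2.
Births: 356 × 0.213 = 76
15–29: 460 × 0.962 = 443
30–44: 356 × 0.956 = 340
45+: 2065 × 0.936 + 1928 × 0.468 = 1933 + 902 = 2835
Population now: 0–14=76, 15–29=443, 30–44=340, 45+=2835

340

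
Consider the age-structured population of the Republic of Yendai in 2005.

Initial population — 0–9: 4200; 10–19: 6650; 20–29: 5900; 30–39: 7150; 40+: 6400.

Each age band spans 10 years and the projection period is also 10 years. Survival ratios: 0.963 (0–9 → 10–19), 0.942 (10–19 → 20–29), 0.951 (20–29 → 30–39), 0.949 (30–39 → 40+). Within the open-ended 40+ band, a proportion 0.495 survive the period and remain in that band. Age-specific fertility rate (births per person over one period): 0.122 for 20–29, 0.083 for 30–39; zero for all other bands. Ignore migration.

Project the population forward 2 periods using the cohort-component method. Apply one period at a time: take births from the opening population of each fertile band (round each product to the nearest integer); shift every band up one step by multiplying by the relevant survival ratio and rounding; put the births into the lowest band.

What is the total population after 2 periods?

Numbering the groups 1..5 from youngest to oldest:
— Period 1 —
Births: 5900 × 0.122 = 720 ; 7150 × 0.083 = 593 — total 1313
Group 2: 4200 × 0.963 = 4045
Group 3: 6650 × 0.942 = 6264
Group 4: 5900 × 0.951 = 5611
Group 5: 7150 × 0.949 + 6400 × 0.495 = 6785 + 3168 = 9953
→ [1313, 4045, 6264, 5611, 9953]
— Period 2 —
Births: 6264 × 0.122 = 764 ; 5611 × 0.083 = 466 — total 1230
Group 2: 1313 × 0.963 = 1264
Group 3: 4045 × 0.942 = 3810
Group 4: 6264 × 0.951 = 5957
Group 5: 5611 × 0.949 + 9953 × 0.495 = 5325 + 4927 = 10252
→ [1230, 1264, 3810, 5957, 10252]
Total after period 2: 1230 + 1264 + 3810 + 5957 + 10252 = 22513

22513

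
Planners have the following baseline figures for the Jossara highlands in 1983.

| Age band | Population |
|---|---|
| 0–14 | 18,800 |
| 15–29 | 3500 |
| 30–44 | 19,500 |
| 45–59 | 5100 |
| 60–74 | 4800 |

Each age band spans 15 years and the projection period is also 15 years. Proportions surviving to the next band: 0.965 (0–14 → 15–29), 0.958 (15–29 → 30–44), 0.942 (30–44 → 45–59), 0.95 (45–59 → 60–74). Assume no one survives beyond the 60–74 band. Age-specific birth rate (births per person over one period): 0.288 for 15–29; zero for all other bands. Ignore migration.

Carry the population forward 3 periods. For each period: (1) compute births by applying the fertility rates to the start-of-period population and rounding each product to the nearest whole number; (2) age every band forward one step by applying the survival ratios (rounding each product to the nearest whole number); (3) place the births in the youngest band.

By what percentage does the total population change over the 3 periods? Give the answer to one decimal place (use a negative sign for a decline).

(Groups numbered youngest = 1 to oldest = 5.)
After projecting period 1:
Births: 3500 * 0.288 = 1008
Group 2: 18800 * 0.965 = 18142
Group 3: 3500 * 0.958 = 3353
Group 4: 19500 * 0.942 = 18369
Group 5: 5100 * 0.95 = 4845
Population now: 0–14=1008, 15–29=18142, 30–44=3353, 45–59=18369, 60–74=4845
After projecting period 2:
Births: 18142 * 0.288 = 5225
Group 2: 1008 * 0.965 = 973
Group 3: 18142 * 0.958 = 17380
Group 4: 3353 * 0.942 = 3159
Group 5: 18369 * 0.95 = 17451
Population now: 0–14=5225, 15–29=973, 30–44=17380, 45–59=3159, 60–74=17451
After projecting period 3:
Births: 973 * 0.288 = 280
Group 2: 5225 * 0.965 = 5042
Group 3: 973 * 0.958 = 932
Group 4: 17380 * 0.942 = 16372
Group 5: 3159 * 0.95 = 3001
Population now: 0–14=280, 15–29=5042, 30–44=932, 45–59=16372, 60–74=3001
Total: 51700 → 25627; change = -26073; percentage change = -50.4%

-50.4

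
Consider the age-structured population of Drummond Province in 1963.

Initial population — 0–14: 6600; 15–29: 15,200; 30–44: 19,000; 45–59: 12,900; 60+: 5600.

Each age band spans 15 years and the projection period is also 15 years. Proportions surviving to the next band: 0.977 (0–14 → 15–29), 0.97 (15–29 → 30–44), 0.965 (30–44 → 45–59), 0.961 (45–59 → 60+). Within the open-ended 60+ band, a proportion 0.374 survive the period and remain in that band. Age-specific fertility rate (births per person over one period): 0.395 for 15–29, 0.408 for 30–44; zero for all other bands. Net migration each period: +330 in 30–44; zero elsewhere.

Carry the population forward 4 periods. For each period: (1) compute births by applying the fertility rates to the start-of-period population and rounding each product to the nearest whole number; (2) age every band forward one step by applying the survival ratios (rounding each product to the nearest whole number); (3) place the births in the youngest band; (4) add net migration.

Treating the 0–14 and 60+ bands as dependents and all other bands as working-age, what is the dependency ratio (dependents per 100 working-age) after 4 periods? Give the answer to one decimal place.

79.8

— Period 1 —
Births: 15200 × 0.395 = 6004, 19000 × 0.408 = 7752 → 13756
15–29: 6600 × 0.977 = 6448
30–44: 15200 × 0.97 = 14744
45–59: 19000 × 0.965 = 18335
60+: 12900 × 0.961 + 5600 × 0.374 = 12397 + 2094 = 14491
Net migration: 30–44 + 330 → 15074
End of period: [13756, 6448, 15074, 18335, 14491]
— Period 2 —
Births: 6448 × 0.395 = 2547, 15074 × 0.408 = 6150 → 8697
15–29: 13756 × 0.977 = 13440
30–44: 6448 × 0.97 = 6255
45–59: 15074 × 0.965 = 14546
60+: 18335 × 0.961 + 14491 × 0.374 = 17620 + 5420 = 23040
Net migration: 30–44 + 330 → 6585
End of period: [8697, 13440, 6585, 14546, 23040]
— Period 3 —
Births: 13440 × 0.395 = 5309, 6585 × 0.408 = 2687 → 7996
15–29: 8697 × 0.977 = 8497
30–44: 13440 × 0.97 = 13037
45–59: 6585 × 0.965 = 6355
60+: 14546 × 0.961 + 23040 × 0.374 = 13979 + 8617 = 22596
Net migration: 30–44 + 330 → 13367
End of period: [7996, 8497, 13367, 6355, 22596]
— Period 4 —
Births: 8497 × 0.395 = 3356, 13367 × 0.408 = 5454 → 8810
15–29: 7996 × 0.977 = 7812
30–44: 8497 × 0.97 = 8242
45–59: 13367 × 0.965 = 12899
60+: 6355 × 0.961 + 22596 × 0.374 = 6107 + 8451 = 14558
Net migration: 30–44 + 330 → 8572
End of period: [8810, 7812, 8572, 12899, 14558]
Dependents (band 0–14 + band 60+) = 8810 + 14558 = 23368; working-age = 29283; ratio = 23368/29283 × 100 = 79.8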